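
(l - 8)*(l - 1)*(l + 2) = l^3 - 7*l^2 - 10*l + 16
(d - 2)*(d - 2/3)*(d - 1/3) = d^3 - 3*d^2 + 20*d/9 - 4/9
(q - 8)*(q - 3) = q^2 - 11*q + 24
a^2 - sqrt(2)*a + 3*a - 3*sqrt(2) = (a + 3)*(a - sqrt(2))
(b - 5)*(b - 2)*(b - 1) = b^3 - 8*b^2 + 17*b - 10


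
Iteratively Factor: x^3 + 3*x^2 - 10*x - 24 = (x + 2)*(x^2 + x - 12) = (x + 2)*(x + 4)*(x - 3)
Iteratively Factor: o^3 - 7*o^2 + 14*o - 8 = (o - 1)*(o^2 - 6*o + 8) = (o - 4)*(o - 1)*(o - 2)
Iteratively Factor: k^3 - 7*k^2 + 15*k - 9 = (k - 3)*(k^2 - 4*k + 3) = (k - 3)^2*(k - 1)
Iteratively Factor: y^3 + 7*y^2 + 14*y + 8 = (y + 4)*(y^2 + 3*y + 2) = (y + 2)*(y + 4)*(y + 1)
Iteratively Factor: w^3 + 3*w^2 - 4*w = (w - 1)*(w^2 + 4*w) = (w - 1)*(w + 4)*(w)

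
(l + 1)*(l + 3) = l^2 + 4*l + 3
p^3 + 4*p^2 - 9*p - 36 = (p - 3)*(p + 3)*(p + 4)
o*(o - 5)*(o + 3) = o^3 - 2*o^2 - 15*o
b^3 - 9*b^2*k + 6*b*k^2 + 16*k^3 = (b - 8*k)*(b - 2*k)*(b + k)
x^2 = x^2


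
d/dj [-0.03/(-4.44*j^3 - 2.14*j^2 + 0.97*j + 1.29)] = (-0.3996*j^2 - 0.1284*j + 0.0291)/(4.44*j^3 + 2.14*j^2 - 0.97*j - 1.29)^2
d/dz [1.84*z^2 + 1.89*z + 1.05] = 3.68*z + 1.89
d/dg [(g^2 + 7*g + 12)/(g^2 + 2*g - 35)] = (-5*g^2 - 94*g - 269)/(g^4 + 4*g^3 - 66*g^2 - 140*g + 1225)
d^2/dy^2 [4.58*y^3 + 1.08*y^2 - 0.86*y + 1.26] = 27.48*y + 2.16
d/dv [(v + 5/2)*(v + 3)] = 2*v + 11/2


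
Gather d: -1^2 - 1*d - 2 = -d - 3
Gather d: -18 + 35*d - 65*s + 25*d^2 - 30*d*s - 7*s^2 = 25*d^2 + d*(35 - 30*s) - 7*s^2 - 65*s - 18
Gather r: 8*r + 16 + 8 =8*r + 24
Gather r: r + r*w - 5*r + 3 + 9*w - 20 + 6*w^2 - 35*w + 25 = r*(w - 4) + 6*w^2 - 26*w + 8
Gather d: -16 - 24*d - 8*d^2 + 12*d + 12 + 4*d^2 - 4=-4*d^2 - 12*d - 8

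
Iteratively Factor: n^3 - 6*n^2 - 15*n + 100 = (n - 5)*(n^2 - n - 20) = (n - 5)^2*(n + 4)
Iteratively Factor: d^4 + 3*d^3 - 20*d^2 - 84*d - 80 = (d + 4)*(d^3 - d^2 - 16*d - 20) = (d + 2)*(d + 4)*(d^2 - 3*d - 10) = (d + 2)^2*(d + 4)*(d - 5)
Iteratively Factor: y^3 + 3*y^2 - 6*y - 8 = (y + 1)*(y^2 + 2*y - 8) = (y + 1)*(y + 4)*(y - 2)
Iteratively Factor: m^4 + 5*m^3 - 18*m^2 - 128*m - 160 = (m - 5)*(m^3 + 10*m^2 + 32*m + 32) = (m - 5)*(m + 4)*(m^2 + 6*m + 8) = (m - 5)*(m + 4)^2*(m + 2)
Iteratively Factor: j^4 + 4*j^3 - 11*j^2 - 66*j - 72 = (j + 3)*(j^3 + j^2 - 14*j - 24) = (j - 4)*(j + 3)*(j^2 + 5*j + 6) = (j - 4)*(j + 2)*(j + 3)*(j + 3)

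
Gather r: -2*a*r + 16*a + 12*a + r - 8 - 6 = 28*a + r*(1 - 2*a) - 14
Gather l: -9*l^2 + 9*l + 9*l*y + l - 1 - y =-9*l^2 + l*(9*y + 10) - y - 1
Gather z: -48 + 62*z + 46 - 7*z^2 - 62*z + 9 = 7 - 7*z^2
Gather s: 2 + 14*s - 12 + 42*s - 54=56*s - 64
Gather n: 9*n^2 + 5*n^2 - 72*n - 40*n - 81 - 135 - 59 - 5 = 14*n^2 - 112*n - 280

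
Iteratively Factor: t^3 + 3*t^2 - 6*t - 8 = (t + 1)*(t^2 + 2*t - 8) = (t + 1)*(t + 4)*(t - 2)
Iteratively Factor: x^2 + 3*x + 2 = (x + 1)*(x + 2)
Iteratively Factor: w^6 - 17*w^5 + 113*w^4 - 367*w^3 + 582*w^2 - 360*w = (w - 2)*(w^5 - 15*w^4 + 83*w^3 - 201*w^2 + 180*w) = (w - 5)*(w - 2)*(w^4 - 10*w^3 + 33*w^2 - 36*w) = (w - 5)*(w - 3)*(w - 2)*(w^3 - 7*w^2 + 12*w) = (w - 5)*(w - 4)*(w - 3)*(w - 2)*(w^2 - 3*w) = w*(w - 5)*(w - 4)*(w - 3)*(w - 2)*(w - 3)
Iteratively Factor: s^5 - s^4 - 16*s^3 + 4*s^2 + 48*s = (s)*(s^4 - s^3 - 16*s^2 + 4*s + 48) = s*(s + 3)*(s^3 - 4*s^2 - 4*s + 16) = s*(s + 2)*(s + 3)*(s^2 - 6*s + 8) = s*(s - 4)*(s + 2)*(s + 3)*(s - 2)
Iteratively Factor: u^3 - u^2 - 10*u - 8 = (u - 4)*(u^2 + 3*u + 2) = (u - 4)*(u + 1)*(u + 2)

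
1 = 1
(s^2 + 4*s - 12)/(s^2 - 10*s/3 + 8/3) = 3*(s + 6)/(3*s - 4)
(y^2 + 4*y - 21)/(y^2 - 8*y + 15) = (y + 7)/(y - 5)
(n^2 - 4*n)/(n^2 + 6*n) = (n - 4)/(n + 6)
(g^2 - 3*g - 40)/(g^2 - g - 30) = (g - 8)/(g - 6)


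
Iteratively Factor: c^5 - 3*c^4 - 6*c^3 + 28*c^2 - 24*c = (c - 2)*(c^4 - c^3 - 8*c^2 + 12*c) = (c - 2)^2*(c^3 + c^2 - 6*c) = c*(c - 2)^2*(c^2 + c - 6) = c*(c - 2)^2*(c + 3)*(c - 2)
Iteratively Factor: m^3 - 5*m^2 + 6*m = (m - 2)*(m^2 - 3*m) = (m - 3)*(m - 2)*(m)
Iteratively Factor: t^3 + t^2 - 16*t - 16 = (t + 1)*(t^2 - 16) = (t + 1)*(t + 4)*(t - 4)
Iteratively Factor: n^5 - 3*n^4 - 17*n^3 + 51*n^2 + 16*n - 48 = (n + 4)*(n^4 - 7*n^3 + 11*n^2 + 7*n - 12) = (n - 4)*(n + 4)*(n^3 - 3*n^2 - n + 3) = (n - 4)*(n - 1)*(n + 4)*(n^2 - 2*n - 3) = (n - 4)*(n - 3)*(n - 1)*(n + 4)*(n + 1)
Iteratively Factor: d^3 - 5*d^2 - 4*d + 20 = (d + 2)*(d^2 - 7*d + 10) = (d - 2)*(d + 2)*(d - 5)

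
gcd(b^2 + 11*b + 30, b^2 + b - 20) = b + 5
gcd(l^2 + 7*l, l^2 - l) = l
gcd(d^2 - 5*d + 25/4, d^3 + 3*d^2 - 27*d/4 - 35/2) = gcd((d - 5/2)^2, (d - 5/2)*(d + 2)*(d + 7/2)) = d - 5/2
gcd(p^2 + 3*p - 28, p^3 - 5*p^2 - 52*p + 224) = p^2 + 3*p - 28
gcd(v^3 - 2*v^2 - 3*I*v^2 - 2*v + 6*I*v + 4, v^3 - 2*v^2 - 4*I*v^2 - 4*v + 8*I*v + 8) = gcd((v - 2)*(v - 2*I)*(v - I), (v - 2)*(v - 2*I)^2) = v^2 + v*(-2 - 2*I) + 4*I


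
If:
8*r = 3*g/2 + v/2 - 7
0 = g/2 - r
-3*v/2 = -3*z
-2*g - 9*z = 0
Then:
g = -18/7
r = -9/7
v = 8/7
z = 4/7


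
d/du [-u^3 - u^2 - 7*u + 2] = -3*u^2 - 2*u - 7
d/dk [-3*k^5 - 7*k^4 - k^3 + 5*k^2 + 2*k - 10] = -15*k^4 - 28*k^3 - 3*k^2 + 10*k + 2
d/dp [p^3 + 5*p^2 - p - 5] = 3*p^2 + 10*p - 1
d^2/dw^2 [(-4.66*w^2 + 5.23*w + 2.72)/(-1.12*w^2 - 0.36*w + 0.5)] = (7.105427357601e-15*w^4 - 16.878848*w^3 - 4.81420800000001*w^2 - 24.153024*w - 3.304224)/(1.404928*w^6 + 1.354752*w^5 - 1.446144*w^4 - 1.162944*w^3 + 0.6456*w^2 + 0.27*w - 0.125)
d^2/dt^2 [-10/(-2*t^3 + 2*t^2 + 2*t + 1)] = 40*((1 - 3*t)*(-2*t^3 + 2*t^2 + 2*t + 1) - 2*(-3*t^2 + 2*t + 1)^2)/(-2*t^3 + 2*t^2 + 2*t + 1)^3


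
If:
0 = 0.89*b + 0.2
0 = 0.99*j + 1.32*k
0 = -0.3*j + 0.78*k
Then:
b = -0.22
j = 0.00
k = 0.00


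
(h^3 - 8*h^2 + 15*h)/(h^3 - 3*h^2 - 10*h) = (h - 3)/(h + 2)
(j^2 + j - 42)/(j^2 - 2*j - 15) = (-j^2 - j + 42)/(-j^2 + 2*j + 15)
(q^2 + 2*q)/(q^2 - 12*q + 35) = q*(q + 2)/(q^2 - 12*q + 35)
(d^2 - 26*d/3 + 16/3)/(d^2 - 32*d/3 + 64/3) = (3*d - 2)/(3*d - 8)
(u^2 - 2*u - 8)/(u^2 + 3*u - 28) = (u + 2)/(u + 7)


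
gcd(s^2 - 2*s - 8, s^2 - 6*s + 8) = s - 4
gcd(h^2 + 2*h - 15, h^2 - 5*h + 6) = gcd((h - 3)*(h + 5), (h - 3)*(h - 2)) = h - 3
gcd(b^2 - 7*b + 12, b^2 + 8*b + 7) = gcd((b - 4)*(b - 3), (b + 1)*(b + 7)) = 1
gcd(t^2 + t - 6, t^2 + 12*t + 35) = 1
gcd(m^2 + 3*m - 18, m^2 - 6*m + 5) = 1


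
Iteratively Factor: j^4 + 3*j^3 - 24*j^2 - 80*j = (j + 4)*(j^3 - j^2 - 20*j) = j*(j + 4)*(j^2 - j - 20) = j*(j + 4)^2*(j - 5)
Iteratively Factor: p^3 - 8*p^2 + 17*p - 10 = (p - 5)*(p^2 - 3*p + 2) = (p - 5)*(p - 1)*(p - 2)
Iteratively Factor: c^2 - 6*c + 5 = (c - 1)*(c - 5)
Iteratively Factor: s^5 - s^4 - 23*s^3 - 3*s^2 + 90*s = (s + 3)*(s^4 - 4*s^3 - 11*s^2 + 30*s) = (s + 3)^2*(s^3 - 7*s^2 + 10*s) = (s - 5)*(s + 3)^2*(s^2 - 2*s) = (s - 5)*(s - 2)*(s + 3)^2*(s)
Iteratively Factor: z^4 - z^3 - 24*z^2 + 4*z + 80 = (z + 2)*(z^3 - 3*z^2 - 18*z + 40) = (z - 5)*(z + 2)*(z^2 + 2*z - 8) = (z - 5)*(z - 2)*(z + 2)*(z + 4)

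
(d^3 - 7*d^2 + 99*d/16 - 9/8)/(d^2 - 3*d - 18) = (d^2 - d + 3/16)/(d + 3)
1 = 1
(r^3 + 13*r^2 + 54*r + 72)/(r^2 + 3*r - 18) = (r^2 + 7*r + 12)/(r - 3)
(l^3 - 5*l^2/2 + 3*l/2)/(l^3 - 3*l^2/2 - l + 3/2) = l/(l + 1)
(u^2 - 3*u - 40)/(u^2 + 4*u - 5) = (u - 8)/(u - 1)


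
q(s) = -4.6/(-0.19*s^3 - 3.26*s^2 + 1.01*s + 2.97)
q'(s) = -4.6*(0.57*s^2 + 6.52*s - 1.01)/(-0.19*s^3 - 3.26*s^2 + 1.01*s + 2.97)^2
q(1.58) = 1.06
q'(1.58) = -2.64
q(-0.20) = -1.74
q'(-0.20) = 1.51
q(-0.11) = -1.63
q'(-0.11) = 1.00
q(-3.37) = 0.15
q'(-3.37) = 0.08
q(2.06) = 0.44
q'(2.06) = -0.63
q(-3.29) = 0.16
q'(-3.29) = 0.09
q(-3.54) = 0.14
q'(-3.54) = 0.07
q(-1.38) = 1.11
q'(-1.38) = 2.40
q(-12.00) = 0.03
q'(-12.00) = -0.00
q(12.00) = 0.01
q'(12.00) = -0.00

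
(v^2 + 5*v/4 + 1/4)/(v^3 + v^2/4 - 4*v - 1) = (v + 1)/(v^2 - 4)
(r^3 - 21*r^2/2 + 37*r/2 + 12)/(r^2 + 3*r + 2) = (2*r^3 - 21*r^2 + 37*r + 24)/(2*(r^2 + 3*r + 2))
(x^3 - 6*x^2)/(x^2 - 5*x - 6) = x^2/(x + 1)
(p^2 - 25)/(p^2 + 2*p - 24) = (p^2 - 25)/(p^2 + 2*p - 24)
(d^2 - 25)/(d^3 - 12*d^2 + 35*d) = (d + 5)/(d*(d - 7))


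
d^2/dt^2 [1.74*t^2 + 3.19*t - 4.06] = 3.48000000000000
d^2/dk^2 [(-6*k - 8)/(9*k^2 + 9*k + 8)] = 36*(-9*(2*k + 1)^2*(3*k + 4) + (9*k + 7)*(9*k^2 + 9*k + 8))/(9*k^2 + 9*k + 8)^3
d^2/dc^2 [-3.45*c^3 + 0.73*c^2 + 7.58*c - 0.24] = 1.46 - 20.7*c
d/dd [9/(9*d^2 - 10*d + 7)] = 18*(5 - 9*d)/(9*d^2 - 10*d + 7)^2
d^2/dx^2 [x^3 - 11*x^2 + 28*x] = 6*x - 22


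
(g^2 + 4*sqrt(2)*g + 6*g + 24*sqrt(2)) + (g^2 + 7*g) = 2*g^2 + 4*sqrt(2)*g + 13*g + 24*sqrt(2)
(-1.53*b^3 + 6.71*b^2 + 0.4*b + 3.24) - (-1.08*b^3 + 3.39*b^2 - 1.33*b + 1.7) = -0.45*b^3 + 3.32*b^2 + 1.73*b + 1.54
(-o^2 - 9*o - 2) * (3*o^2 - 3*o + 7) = -3*o^4 - 24*o^3 + 14*o^2 - 57*o - 14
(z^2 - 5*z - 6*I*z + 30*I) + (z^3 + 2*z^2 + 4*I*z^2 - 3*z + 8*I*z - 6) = z^3 + 3*z^2 + 4*I*z^2 - 8*z + 2*I*z - 6 + 30*I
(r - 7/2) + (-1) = r - 9/2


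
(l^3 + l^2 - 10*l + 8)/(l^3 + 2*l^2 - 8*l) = (l - 1)/l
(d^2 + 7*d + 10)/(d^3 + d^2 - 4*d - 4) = (d + 5)/(d^2 - d - 2)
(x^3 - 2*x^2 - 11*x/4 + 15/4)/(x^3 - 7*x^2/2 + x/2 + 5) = (x^2 + x/2 - 3/2)/(x^2 - x - 2)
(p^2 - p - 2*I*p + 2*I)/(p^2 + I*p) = (p^2 - p - 2*I*p + 2*I)/(p*(p + I))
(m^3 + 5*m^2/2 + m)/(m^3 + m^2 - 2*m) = (m + 1/2)/(m - 1)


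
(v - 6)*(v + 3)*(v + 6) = v^3 + 3*v^2 - 36*v - 108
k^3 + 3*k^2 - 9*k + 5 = (k - 1)^2*(k + 5)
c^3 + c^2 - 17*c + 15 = (c - 3)*(c - 1)*(c + 5)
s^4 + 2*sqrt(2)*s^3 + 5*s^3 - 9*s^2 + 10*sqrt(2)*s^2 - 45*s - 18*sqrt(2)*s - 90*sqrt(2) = (s - 3)*(s + 3)*(s + 5)*(s + 2*sqrt(2))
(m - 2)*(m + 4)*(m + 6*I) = m^3 + 2*m^2 + 6*I*m^2 - 8*m + 12*I*m - 48*I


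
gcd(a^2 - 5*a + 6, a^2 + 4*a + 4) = 1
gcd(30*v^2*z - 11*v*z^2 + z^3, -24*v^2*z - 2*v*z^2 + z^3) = -6*v*z + z^2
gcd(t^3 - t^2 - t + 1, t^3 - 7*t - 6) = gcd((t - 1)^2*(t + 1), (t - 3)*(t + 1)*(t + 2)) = t + 1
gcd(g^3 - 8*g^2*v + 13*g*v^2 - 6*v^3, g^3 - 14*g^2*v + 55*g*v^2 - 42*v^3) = g^2 - 7*g*v + 6*v^2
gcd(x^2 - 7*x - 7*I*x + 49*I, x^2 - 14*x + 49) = x - 7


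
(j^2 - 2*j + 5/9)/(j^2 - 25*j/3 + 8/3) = (j - 5/3)/(j - 8)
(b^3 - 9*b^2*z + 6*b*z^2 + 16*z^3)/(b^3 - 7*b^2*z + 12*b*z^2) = (b^3 - 9*b^2*z + 6*b*z^2 + 16*z^3)/(b*(b^2 - 7*b*z + 12*z^2))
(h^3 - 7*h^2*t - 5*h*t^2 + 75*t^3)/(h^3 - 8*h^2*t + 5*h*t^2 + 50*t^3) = (h + 3*t)/(h + 2*t)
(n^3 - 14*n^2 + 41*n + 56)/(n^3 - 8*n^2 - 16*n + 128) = (n^2 - 6*n - 7)/(n^2 - 16)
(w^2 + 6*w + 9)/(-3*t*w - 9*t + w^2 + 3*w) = (-w - 3)/(3*t - w)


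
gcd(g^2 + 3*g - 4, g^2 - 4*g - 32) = g + 4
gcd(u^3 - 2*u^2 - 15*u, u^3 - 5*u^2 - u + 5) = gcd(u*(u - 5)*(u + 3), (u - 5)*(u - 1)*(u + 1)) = u - 5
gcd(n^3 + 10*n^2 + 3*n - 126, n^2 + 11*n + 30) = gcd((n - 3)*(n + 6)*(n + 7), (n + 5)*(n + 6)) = n + 6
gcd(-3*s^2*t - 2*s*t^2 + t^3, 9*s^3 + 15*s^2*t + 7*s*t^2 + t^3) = s + t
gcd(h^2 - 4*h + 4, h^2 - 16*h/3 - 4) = 1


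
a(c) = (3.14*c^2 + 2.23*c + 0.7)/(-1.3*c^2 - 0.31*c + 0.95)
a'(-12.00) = 0.01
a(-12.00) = -2.33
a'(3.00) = 0.32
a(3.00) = -3.05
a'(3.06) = 0.30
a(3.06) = -3.03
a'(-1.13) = -30.95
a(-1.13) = -6.09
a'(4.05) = 0.14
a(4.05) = -2.83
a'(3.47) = 0.21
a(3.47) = -2.93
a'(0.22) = 6.18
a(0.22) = 1.64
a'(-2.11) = -0.32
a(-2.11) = -2.38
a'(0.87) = 114.59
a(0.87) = -16.52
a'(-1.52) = -2.02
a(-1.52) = -2.89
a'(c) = (2.6*c + 0.31)*(3.14*c^2 + 2.23*c + 0.7)/(-1.3*c^2 - 0.31*c + 0.95)^2 + (6.28*c + 2.23)/(-1.3*c^2 - 0.31*c + 0.95)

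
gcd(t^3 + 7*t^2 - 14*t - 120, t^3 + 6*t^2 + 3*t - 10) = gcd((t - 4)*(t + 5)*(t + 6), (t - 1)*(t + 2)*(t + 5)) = t + 5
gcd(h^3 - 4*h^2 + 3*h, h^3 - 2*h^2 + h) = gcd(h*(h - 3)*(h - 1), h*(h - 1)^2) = h^2 - h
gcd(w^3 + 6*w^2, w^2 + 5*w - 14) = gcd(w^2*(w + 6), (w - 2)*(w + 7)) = 1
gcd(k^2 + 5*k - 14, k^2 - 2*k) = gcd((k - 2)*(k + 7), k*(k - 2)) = k - 2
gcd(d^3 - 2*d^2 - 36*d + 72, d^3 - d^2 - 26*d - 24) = d - 6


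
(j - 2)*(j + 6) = j^2 + 4*j - 12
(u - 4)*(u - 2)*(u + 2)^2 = u^4 - 2*u^3 - 12*u^2 + 8*u + 32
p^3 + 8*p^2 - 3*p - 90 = (p - 3)*(p + 5)*(p + 6)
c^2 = c^2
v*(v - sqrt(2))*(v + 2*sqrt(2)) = v^3 + sqrt(2)*v^2 - 4*v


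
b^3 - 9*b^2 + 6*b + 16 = (b - 8)*(b - 2)*(b + 1)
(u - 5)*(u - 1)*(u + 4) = u^3 - 2*u^2 - 19*u + 20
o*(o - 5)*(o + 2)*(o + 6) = o^4 + 3*o^3 - 28*o^2 - 60*o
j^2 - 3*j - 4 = (j - 4)*(j + 1)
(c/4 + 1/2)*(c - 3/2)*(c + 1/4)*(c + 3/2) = c^4/4 + 9*c^3/16 - 7*c^2/16 - 81*c/64 - 9/32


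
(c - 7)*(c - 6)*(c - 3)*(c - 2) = c^4 - 18*c^3 + 113*c^2 - 288*c + 252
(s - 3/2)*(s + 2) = s^2 + s/2 - 3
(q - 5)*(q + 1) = q^2 - 4*q - 5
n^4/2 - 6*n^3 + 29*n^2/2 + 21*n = n*(n/2 + 1/2)*(n - 7)*(n - 6)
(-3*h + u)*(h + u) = -3*h^2 - 2*h*u + u^2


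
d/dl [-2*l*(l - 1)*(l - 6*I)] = -6*l^2 + l*(4 + 24*I) - 12*I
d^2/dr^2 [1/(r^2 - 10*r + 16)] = 2*(-r^2 + 10*r + 4*(r - 5)^2 - 16)/(r^2 - 10*r + 16)^3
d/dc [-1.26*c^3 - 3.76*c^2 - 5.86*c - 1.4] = -3.78*c^2 - 7.52*c - 5.86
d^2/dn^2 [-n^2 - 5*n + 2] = -2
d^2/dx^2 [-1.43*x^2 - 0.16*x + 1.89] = -2.86000000000000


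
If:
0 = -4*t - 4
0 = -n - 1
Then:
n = -1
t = -1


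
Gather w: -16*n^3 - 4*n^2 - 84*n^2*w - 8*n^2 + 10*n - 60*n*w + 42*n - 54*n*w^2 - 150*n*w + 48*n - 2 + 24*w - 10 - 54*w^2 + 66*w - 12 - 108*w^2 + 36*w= -16*n^3 - 12*n^2 + 100*n + w^2*(-54*n - 162) + w*(-84*n^2 - 210*n + 126) - 24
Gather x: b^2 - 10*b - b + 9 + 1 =b^2 - 11*b + 10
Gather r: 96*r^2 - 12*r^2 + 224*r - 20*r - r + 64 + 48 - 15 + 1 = 84*r^2 + 203*r + 98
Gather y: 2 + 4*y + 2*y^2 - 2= 2*y^2 + 4*y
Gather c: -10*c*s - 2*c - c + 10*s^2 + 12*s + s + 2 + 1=c*(-10*s - 3) + 10*s^2 + 13*s + 3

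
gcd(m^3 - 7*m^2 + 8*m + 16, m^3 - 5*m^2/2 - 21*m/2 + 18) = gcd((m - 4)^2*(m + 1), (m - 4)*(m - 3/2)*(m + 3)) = m - 4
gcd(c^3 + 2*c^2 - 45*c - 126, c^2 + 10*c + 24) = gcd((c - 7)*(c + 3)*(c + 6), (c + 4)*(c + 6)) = c + 6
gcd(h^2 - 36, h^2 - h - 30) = h - 6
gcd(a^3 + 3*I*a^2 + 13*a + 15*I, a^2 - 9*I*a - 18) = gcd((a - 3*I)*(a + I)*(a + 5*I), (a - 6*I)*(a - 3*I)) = a - 3*I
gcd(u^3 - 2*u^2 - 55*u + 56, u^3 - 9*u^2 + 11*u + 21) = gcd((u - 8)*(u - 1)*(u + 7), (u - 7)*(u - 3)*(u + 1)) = 1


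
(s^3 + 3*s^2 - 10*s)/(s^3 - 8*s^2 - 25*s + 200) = s*(s - 2)/(s^2 - 13*s + 40)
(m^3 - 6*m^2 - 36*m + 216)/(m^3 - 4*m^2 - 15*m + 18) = (m^2 - 36)/(m^2 + 2*m - 3)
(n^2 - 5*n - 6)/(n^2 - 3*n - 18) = (n + 1)/(n + 3)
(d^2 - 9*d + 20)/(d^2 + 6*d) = (d^2 - 9*d + 20)/(d*(d + 6))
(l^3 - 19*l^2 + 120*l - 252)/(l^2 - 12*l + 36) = l - 7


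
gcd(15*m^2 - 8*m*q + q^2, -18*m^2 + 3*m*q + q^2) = -3*m + q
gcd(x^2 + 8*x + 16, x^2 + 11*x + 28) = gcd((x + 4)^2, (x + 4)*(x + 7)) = x + 4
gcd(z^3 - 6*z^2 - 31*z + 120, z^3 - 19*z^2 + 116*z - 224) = z - 8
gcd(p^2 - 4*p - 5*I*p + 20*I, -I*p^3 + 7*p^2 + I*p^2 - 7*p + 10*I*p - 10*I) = 1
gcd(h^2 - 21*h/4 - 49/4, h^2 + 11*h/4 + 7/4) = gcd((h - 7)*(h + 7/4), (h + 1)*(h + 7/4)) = h + 7/4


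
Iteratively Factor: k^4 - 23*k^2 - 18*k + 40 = (k - 5)*(k^3 + 5*k^2 + 2*k - 8) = (k - 5)*(k + 2)*(k^2 + 3*k - 4) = (k - 5)*(k - 1)*(k + 2)*(k + 4)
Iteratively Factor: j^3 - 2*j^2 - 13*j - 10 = (j + 2)*(j^2 - 4*j - 5) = (j - 5)*(j + 2)*(j + 1)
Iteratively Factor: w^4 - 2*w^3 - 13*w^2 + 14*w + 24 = (w - 2)*(w^3 - 13*w - 12) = (w - 2)*(w + 3)*(w^2 - 3*w - 4) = (w - 4)*(w - 2)*(w + 3)*(w + 1)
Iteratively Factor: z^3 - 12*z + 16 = (z - 2)*(z^2 + 2*z - 8) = (z - 2)*(z + 4)*(z - 2)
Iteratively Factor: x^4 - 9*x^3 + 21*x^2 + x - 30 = (x - 5)*(x^3 - 4*x^2 + x + 6) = (x - 5)*(x - 2)*(x^2 - 2*x - 3) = (x - 5)*(x - 3)*(x - 2)*(x + 1)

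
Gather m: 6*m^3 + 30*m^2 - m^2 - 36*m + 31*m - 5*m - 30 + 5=6*m^3 + 29*m^2 - 10*m - 25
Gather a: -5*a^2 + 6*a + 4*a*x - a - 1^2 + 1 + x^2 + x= -5*a^2 + a*(4*x + 5) + x^2 + x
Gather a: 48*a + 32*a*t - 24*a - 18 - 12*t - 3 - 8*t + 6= a*(32*t + 24) - 20*t - 15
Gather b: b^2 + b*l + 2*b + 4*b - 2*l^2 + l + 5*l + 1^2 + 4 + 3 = b^2 + b*(l + 6) - 2*l^2 + 6*l + 8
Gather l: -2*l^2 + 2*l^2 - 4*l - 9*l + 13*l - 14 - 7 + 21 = 0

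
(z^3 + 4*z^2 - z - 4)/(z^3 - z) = (z + 4)/z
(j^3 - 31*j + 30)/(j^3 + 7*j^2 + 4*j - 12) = (j - 5)/(j + 2)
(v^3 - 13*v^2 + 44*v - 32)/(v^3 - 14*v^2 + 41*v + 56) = (v^2 - 5*v + 4)/(v^2 - 6*v - 7)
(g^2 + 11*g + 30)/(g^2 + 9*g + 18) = (g + 5)/(g + 3)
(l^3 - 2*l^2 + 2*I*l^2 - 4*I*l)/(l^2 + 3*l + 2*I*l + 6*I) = l*(l - 2)/(l + 3)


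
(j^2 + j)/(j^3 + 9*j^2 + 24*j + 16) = j/(j^2 + 8*j + 16)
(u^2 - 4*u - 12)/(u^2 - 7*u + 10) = (u^2 - 4*u - 12)/(u^2 - 7*u + 10)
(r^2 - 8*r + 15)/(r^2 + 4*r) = (r^2 - 8*r + 15)/(r*(r + 4))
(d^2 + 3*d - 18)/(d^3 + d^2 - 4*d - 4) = (d^2 + 3*d - 18)/(d^3 + d^2 - 4*d - 4)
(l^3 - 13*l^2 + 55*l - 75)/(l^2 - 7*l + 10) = (l^2 - 8*l + 15)/(l - 2)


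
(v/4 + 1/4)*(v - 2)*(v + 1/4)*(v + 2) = v^4/4 + 5*v^3/16 - 15*v^2/16 - 5*v/4 - 1/4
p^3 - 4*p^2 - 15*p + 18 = (p - 6)*(p - 1)*(p + 3)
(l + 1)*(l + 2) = l^2 + 3*l + 2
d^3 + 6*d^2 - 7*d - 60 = (d - 3)*(d + 4)*(d + 5)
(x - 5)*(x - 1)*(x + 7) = x^3 + x^2 - 37*x + 35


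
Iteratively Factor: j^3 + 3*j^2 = (j + 3)*(j^2) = j*(j + 3)*(j)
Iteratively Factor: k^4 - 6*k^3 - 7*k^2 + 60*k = (k - 5)*(k^3 - k^2 - 12*k) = k*(k - 5)*(k^2 - k - 12) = k*(k - 5)*(k - 4)*(k + 3)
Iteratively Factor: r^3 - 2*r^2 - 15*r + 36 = (r - 3)*(r^2 + r - 12) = (r - 3)*(r + 4)*(r - 3)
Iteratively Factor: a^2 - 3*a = (a - 3)*(a)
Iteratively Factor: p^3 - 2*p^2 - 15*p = (p + 3)*(p^2 - 5*p) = p*(p + 3)*(p - 5)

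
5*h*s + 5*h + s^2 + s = (5*h + s)*(s + 1)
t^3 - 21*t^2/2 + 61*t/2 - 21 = (t - 6)*(t - 7/2)*(t - 1)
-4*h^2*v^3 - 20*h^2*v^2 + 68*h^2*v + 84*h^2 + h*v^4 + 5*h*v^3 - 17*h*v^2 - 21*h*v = (-4*h + v)*(v - 3)*(v + 7)*(h*v + h)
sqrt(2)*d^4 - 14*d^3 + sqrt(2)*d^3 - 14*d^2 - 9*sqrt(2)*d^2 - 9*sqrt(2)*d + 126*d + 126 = (d - 3)*(d + 3)*(d - 7*sqrt(2))*(sqrt(2)*d + sqrt(2))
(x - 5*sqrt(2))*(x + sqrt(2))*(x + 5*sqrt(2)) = x^3 + sqrt(2)*x^2 - 50*x - 50*sqrt(2)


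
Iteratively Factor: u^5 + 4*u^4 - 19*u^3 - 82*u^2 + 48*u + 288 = (u + 3)*(u^4 + u^3 - 22*u^2 - 16*u + 96) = (u + 3)^2*(u^3 - 2*u^2 - 16*u + 32) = (u + 3)^2*(u + 4)*(u^2 - 6*u + 8) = (u - 2)*(u + 3)^2*(u + 4)*(u - 4)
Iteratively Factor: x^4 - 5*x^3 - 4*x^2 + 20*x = (x - 5)*(x^3 - 4*x) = x*(x - 5)*(x^2 - 4) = x*(x - 5)*(x + 2)*(x - 2)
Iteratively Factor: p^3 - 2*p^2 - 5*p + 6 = (p - 1)*(p^2 - p - 6) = (p - 1)*(p + 2)*(p - 3)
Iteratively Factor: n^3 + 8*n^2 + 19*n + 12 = (n + 3)*(n^2 + 5*n + 4) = (n + 3)*(n + 4)*(n + 1)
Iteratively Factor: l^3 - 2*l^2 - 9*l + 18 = (l - 3)*(l^2 + l - 6) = (l - 3)*(l + 3)*(l - 2)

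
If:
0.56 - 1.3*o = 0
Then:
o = 0.43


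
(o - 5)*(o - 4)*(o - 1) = o^3 - 10*o^2 + 29*o - 20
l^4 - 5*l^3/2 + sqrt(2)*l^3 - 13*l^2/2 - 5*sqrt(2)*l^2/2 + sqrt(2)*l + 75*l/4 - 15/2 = (l - 2)*(l - 1/2)*(l - 3*sqrt(2)/2)*(l + 5*sqrt(2)/2)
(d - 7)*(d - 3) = d^2 - 10*d + 21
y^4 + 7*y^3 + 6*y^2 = y^2*(y + 1)*(y + 6)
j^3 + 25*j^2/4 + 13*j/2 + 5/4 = (j + 1/4)*(j + 1)*(j + 5)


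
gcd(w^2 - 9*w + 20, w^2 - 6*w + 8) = w - 4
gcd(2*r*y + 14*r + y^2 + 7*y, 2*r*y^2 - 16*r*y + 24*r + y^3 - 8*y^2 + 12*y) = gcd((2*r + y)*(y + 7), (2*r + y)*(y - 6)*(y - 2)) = 2*r + y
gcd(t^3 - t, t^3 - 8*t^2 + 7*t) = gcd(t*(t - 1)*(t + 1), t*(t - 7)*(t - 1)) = t^2 - t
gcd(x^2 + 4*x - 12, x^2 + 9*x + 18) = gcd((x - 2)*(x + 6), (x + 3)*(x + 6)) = x + 6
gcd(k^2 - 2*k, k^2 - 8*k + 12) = k - 2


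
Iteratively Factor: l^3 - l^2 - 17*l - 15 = (l + 1)*(l^2 - 2*l - 15) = (l + 1)*(l + 3)*(l - 5)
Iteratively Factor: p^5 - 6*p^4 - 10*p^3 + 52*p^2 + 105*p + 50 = (p + 2)*(p^4 - 8*p^3 + 6*p^2 + 40*p + 25) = (p + 1)*(p + 2)*(p^3 - 9*p^2 + 15*p + 25) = (p - 5)*(p + 1)*(p + 2)*(p^2 - 4*p - 5) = (p - 5)^2*(p + 1)*(p + 2)*(p + 1)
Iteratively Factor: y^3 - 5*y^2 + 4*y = (y - 1)*(y^2 - 4*y) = y*(y - 1)*(y - 4)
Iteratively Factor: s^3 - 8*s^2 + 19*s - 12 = (s - 4)*(s^2 - 4*s + 3) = (s - 4)*(s - 1)*(s - 3)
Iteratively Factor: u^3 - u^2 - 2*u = (u - 2)*(u^2 + u) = u*(u - 2)*(u + 1)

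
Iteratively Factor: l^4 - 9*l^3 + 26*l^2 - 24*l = (l - 4)*(l^3 - 5*l^2 + 6*l) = l*(l - 4)*(l^2 - 5*l + 6) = l*(l - 4)*(l - 3)*(l - 2)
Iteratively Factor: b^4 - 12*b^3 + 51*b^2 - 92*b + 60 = (b - 3)*(b^3 - 9*b^2 + 24*b - 20) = (b - 3)*(b - 2)*(b^2 - 7*b + 10) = (b - 5)*(b - 3)*(b - 2)*(b - 2)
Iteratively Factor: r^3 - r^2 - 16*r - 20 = (r + 2)*(r^2 - 3*r - 10) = (r + 2)^2*(r - 5)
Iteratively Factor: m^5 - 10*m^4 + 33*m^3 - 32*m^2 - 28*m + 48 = (m - 2)*(m^4 - 8*m^3 + 17*m^2 + 2*m - 24) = (m - 4)*(m - 2)*(m^3 - 4*m^2 + m + 6) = (m - 4)*(m - 3)*(m - 2)*(m^2 - m - 2) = (m - 4)*(m - 3)*(m - 2)*(m + 1)*(m - 2)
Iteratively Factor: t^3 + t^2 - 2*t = (t + 2)*(t^2 - t) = t*(t + 2)*(t - 1)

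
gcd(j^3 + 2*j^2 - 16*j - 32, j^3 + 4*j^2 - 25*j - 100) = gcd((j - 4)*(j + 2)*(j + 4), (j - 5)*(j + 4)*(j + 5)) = j + 4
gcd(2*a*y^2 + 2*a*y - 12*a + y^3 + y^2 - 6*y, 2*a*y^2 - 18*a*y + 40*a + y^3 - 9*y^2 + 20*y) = 2*a + y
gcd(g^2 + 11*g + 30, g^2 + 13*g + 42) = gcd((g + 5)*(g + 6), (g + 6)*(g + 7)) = g + 6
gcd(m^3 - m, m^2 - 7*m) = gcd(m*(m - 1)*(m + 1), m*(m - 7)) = m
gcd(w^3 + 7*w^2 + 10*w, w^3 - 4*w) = w^2 + 2*w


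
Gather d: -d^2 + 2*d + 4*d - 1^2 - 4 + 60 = -d^2 + 6*d + 55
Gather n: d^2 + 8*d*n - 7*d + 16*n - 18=d^2 - 7*d + n*(8*d + 16) - 18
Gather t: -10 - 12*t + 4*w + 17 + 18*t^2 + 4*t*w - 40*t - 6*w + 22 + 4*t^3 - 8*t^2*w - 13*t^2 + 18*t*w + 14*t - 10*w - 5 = 4*t^3 + t^2*(5 - 8*w) + t*(22*w - 38) - 12*w + 24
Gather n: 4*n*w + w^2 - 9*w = 4*n*w + w^2 - 9*w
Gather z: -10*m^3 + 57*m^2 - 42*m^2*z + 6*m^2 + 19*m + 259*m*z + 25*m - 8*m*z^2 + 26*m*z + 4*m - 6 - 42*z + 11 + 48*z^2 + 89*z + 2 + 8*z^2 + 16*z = -10*m^3 + 63*m^2 + 48*m + z^2*(56 - 8*m) + z*(-42*m^2 + 285*m + 63) + 7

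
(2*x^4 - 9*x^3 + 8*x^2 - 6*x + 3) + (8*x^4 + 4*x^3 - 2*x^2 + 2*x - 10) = 10*x^4 - 5*x^3 + 6*x^2 - 4*x - 7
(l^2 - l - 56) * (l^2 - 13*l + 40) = l^4 - 14*l^3 - 3*l^2 + 688*l - 2240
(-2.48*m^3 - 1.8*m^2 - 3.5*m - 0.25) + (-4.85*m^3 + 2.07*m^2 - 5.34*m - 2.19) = -7.33*m^3 + 0.27*m^2 - 8.84*m - 2.44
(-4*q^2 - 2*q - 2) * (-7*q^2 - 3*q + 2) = 28*q^4 + 26*q^3 + 12*q^2 + 2*q - 4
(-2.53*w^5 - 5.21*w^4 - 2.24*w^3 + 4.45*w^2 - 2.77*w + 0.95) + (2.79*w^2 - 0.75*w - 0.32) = -2.53*w^5 - 5.21*w^4 - 2.24*w^3 + 7.24*w^2 - 3.52*w + 0.63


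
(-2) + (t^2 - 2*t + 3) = t^2 - 2*t + 1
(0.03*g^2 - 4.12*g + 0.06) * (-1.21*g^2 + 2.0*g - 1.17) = -0.0363*g^4 + 5.0452*g^3 - 8.3477*g^2 + 4.9404*g - 0.0702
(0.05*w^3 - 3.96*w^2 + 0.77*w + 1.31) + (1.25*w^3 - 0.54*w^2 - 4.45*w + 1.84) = 1.3*w^3 - 4.5*w^2 - 3.68*w + 3.15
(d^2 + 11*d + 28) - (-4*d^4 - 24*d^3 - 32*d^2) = 4*d^4 + 24*d^3 + 33*d^2 + 11*d + 28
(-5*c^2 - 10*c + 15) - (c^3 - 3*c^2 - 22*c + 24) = -c^3 - 2*c^2 + 12*c - 9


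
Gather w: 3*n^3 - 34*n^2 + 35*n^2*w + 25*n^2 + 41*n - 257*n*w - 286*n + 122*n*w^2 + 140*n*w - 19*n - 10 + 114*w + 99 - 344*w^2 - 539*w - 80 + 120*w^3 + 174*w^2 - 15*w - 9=3*n^3 - 9*n^2 - 264*n + 120*w^3 + w^2*(122*n - 170) + w*(35*n^2 - 117*n - 440)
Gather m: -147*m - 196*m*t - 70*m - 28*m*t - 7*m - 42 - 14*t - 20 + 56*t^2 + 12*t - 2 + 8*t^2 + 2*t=m*(-224*t - 224) + 64*t^2 - 64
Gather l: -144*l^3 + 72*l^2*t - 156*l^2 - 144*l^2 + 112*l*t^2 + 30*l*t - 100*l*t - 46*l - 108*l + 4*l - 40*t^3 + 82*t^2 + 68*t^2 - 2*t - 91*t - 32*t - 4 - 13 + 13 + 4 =-144*l^3 + l^2*(72*t - 300) + l*(112*t^2 - 70*t - 150) - 40*t^3 + 150*t^2 - 125*t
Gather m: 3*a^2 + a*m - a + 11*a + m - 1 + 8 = 3*a^2 + 10*a + m*(a + 1) + 7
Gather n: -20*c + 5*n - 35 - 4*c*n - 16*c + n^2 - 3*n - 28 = -36*c + n^2 + n*(2 - 4*c) - 63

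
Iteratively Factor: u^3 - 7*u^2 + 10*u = (u - 5)*(u^2 - 2*u) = u*(u - 5)*(u - 2)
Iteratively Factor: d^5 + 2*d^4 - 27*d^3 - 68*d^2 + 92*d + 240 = (d + 2)*(d^4 - 27*d^2 - 14*d + 120) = (d - 2)*(d + 2)*(d^3 + 2*d^2 - 23*d - 60) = (d - 2)*(d + 2)*(d + 3)*(d^2 - d - 20) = (d - 5)*(d - 2)*(d + 2)*(d + 3)*(d + 4)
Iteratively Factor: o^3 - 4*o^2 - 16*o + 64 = (o - 4)*(o^2 - 16) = (o - 4)*(o + 4)*(o - 4)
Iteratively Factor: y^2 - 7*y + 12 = (y - 3)*(y - 4)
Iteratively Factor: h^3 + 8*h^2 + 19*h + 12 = (h + 1)*(h^2 + 7*h + 12) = (h + 1)*(h + 4)*(h + 3)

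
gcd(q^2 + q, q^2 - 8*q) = q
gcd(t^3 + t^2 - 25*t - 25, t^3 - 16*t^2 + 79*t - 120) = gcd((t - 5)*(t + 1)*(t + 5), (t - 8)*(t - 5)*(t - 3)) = t - 5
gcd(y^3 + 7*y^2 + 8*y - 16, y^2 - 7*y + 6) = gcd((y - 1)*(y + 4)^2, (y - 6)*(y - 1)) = y - 1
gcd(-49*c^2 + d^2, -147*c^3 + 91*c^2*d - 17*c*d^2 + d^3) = 7*c - d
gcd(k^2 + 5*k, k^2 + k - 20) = k + 5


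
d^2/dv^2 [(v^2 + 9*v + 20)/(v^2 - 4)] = 6*(3*v^3 + 24*v^2 + 36*v + 32)/(v^6 - 12*v^4 + 48*v^2 - 64)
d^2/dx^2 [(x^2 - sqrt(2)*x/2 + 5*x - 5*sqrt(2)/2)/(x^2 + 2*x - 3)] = (-sqrt(2)*x^3 + 6*x^3 - 15*sqrt(2)*x^2 + 18*x^2 - 39*sqrt(2)*x + 90*x - 41*sqrt(2) + 78)/(x^6 + 6*x^5 + 3*x^4 - 28*x^3 - 9*x^2 + 54*x - 27)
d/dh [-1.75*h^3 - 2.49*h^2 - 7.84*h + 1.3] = -5.25*h^2 - 4.98*h - 7.84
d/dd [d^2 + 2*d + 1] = 2*d + 2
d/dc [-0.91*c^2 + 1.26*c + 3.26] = 1.26 - 1.82*c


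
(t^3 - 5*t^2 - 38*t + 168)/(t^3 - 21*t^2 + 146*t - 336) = (t^2 + 2*t - 24)/(t^2 - 14*t + 48)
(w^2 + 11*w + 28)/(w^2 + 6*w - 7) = (w + 4)/(w - 1)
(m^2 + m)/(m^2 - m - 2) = m/(m - 2)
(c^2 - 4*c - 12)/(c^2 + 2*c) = (c - 6)/c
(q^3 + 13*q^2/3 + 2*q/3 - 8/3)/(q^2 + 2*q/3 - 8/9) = 3*(q^2 + 5*q + 4)/(3*q + 4)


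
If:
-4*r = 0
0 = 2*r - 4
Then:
No Solution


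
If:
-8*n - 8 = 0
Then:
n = -1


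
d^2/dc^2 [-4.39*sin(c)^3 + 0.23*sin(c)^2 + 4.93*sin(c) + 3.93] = -1.6375*sin(c) - 9.8775*sin(3*c) + 0.46*cos(2*c)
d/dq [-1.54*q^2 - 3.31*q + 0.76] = -3.08*q - 3.31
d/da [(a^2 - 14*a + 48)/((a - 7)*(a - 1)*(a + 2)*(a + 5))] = (-2*a^5 + 43*a^4 - 220*a^3 - 433*a^2 + 3884*a + 508)/(a^8 - 2*a^7 - 77*a^6 + 16*a^5 + 1723*a^4 + 2278*a^3 - 4499*a^2 - 4340*a + 4900)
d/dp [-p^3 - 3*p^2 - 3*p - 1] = -3*p^2 - 6*p - 3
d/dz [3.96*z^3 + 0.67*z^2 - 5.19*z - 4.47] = 11.88*z^2 + 1.34*z - 5.19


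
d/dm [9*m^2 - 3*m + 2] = 18*m - 3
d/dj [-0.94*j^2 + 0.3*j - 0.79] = 0.3 - 1.88*j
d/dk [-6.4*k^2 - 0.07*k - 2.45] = -12.8*k - 0.07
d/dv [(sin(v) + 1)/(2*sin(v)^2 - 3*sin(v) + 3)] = (-4*sin(v) + cos(2*v) + 5)*cos(v)/(-3*sin(v) - cos(2*v) + 4)^2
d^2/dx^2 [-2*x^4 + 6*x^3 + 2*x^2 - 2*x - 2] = -24*x^2 + 36*x + 4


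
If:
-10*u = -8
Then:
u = 4/5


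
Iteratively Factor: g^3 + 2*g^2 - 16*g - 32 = (g - 4)*(g^2 + 6*g + 8) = (g - 4)*(g + 2)*(g + 4)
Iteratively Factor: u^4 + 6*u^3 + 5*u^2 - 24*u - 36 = (u + 2)*(u^3 + 4*u^2 - 3*u - 18) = (u + 2)*(u + 3)*(u^2 + u - 6) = (u + 2)*(u + 3)^2*(u - 2)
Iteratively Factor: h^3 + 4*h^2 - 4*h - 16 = (h - 2)*(h^2 + 6*h + 8) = (h - 2)*(h + 4)*(h + 2)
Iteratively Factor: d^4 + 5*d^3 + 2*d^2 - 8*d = (d - 1)*(d^3 + 6*d^2 + 8*d) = d*(d - 1)*(d^2 + 6*d + 8) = d*(d - 1)*(d + 2)*(d + 4)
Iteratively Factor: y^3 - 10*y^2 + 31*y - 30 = (y - 2)*(y^2 - 8*y + 15) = (y - 3)*(y - 2)*(y - 5)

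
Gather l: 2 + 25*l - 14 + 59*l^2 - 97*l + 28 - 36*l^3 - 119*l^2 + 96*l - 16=-36*l^3 - 60*l^2 + 24*l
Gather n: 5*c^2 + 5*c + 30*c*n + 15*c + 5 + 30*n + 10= 5*c^2 + 20*c + n*(30*c + 30) + 15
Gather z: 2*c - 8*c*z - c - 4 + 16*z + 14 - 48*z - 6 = c + z*(-8*c - 32) + 4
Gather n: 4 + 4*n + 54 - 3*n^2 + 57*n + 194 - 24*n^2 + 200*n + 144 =-27*n^2 + 261*n + 396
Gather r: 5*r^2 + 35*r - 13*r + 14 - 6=5*r^2 + 22*r + 8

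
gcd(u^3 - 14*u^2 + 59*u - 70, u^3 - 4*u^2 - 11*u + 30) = u^2 - 7*u + 10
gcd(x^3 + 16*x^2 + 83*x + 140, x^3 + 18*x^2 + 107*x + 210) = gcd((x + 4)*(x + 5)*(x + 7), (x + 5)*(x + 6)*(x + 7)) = x^2 + 12*x + 35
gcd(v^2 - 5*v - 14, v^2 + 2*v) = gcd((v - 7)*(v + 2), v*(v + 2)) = v + 2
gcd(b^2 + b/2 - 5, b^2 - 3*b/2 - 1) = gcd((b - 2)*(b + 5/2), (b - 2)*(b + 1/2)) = b - 2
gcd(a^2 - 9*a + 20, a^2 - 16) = a - 4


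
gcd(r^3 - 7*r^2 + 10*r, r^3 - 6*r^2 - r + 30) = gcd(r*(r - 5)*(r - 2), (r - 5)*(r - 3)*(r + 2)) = r - 5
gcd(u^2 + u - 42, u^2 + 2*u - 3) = 1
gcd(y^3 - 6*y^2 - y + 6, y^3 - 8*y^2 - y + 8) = y^2 - 1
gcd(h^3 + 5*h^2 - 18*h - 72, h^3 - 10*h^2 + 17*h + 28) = h - 4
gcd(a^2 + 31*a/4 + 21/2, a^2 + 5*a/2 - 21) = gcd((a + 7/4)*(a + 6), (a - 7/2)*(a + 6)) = a + 6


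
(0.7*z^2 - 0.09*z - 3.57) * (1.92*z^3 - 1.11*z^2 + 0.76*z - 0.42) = 1.344*z^5 - 0.9498*z^4 - 6.2225*z^3 + 3.6003*z^2 - 2.6754*z + 1.4994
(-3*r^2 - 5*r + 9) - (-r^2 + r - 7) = -2*r^2 - 6*r + 16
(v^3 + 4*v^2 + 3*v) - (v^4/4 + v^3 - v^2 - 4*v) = -v^4/4 + 5*v^2 + 7*v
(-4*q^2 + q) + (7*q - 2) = -4*q^2 + 8*q - 2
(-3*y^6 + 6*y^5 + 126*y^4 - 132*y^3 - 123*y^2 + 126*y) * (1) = -3*y^6 + 6*y^5 + 126*y^4 - 132*y^3 - 123*y^2 + 126*y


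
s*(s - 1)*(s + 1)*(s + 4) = s^4 + 4*s^3 - s^2 - 4*s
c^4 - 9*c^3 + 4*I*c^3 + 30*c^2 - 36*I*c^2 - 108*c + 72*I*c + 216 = (c - 6)*(c - 3)*(c - 2*I)*(c + 6*I)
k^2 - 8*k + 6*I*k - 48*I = (k - 8)*(k + 6*I)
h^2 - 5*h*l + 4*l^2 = (h - 4*l)*(h - l)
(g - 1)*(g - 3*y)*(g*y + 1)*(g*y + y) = g^4*y^2 - 3*g^3*y^3 + g^3*y - 4*g^2*y^2 + 3*g*y^3 - g*y + 3*y^2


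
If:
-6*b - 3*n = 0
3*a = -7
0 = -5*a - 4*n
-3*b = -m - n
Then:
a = -7/3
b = -35/24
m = -175/24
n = 35/12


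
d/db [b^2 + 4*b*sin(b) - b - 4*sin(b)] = 4*b*cos(b) + 2*b - 4*sqrt(2)*cos(b + pi/4) - 1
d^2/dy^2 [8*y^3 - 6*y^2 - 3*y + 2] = 48*y - 12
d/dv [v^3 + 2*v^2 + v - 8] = 3*v^2 + 4*v + 1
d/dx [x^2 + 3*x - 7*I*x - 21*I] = 2*x + 3 - 7*I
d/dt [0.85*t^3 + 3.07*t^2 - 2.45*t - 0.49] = 2.55*t^2 + 6.14*t - 2.45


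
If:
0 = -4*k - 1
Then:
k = -1/4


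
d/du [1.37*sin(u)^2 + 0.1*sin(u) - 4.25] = (2.74*sin(u) + 0.1)*cos(u)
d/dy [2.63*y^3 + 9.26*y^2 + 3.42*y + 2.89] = 7.89*y^2 + 18.52*y + 3.42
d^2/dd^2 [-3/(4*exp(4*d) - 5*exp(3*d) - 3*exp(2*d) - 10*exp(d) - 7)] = 3*(2*(-16*exp(3*d) + 15*exp(2*d) + 6*exp(d) + 10)^2*exp(d) + (64*exp(3*d) - 45*exp(2*d) - 12*exp(d) - 10)*(-4*exp(4*d) + 5*exp(3*d) + 3*exp(2*d) + 10*exp(d) + 7))*exp(d)/(-4*exp(4*d) + 5*exp(3*d) + 3*exp(2*d) + 10*exp(d) + 7)^3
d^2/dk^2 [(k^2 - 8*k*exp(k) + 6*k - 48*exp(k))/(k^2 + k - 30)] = 2*(-4*k^2*exp(k) + 48*k*exp(k) - 148*exp(k) + 5)/(k^3 - 15*k^2 + 75*k - 125)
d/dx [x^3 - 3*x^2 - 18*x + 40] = 3*x^2 - 6*x - 18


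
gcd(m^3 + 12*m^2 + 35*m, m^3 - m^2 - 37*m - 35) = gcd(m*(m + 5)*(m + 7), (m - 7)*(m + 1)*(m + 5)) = m + 5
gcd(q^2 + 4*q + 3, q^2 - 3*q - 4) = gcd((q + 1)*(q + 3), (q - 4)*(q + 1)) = q + 1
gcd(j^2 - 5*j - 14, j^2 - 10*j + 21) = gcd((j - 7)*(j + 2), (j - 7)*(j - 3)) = j - 7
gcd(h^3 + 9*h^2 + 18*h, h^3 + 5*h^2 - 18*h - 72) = h^2 + 9*h + 18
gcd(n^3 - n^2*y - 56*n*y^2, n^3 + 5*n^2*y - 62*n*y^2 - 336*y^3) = -n^2 + n*y + 56*y^2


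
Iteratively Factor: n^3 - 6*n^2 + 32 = (n + 2)*(n^2 - 8*n + 16) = (n - 4)*(n + 2)*(n - 4)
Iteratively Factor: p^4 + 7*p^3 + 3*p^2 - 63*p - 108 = (p + 3)*(p^3 + 4*p^2 - 9*p - 36) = (p - 3)*(p + 3)*(p^2 + 7*p + 12) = (p - 3)*(p + 3)^2*(p + 4)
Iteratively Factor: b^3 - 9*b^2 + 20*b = (b)*(b^2 - 9*b + 20) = b*(b - 4)*(b - 5)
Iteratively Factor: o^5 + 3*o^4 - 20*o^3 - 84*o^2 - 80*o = (o + 4)*(o^4 - o^3 - 16*o^2 - 20*o) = (o - 5)*(o + 4)*(o^3 + 4*o^2 + 4*o) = (o - 5)*(o + 2)*(o + 4)*(o^2 + 2*o) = (o - 5)*(o + 2)^2*(o + 4)*(o)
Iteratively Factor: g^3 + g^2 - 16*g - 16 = (g - 4)*(g^2 + 5*g + 4) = (g - 4)*(g + 4)*(g + 1)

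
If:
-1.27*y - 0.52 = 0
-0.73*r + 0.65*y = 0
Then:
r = -0.36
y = -0.41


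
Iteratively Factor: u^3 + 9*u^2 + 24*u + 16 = (u + 1)*(u^2 + 8*u + 16) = (u + 1)*(u + 4)*(u + 4)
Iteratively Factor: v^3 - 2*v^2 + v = (v - 1)*(v^2 - v) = v*(v - 1)*(v - 1)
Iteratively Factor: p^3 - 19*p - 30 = (p + 2)*(p^2 - 2*p - 15) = (p - 5)*(p + 2)*(p + 3)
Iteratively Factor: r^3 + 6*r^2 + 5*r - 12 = (r - 1)*(r^2 + 7*r + 12) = (r - 1)*(r + 3)*(r + 4)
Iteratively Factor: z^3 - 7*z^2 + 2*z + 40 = (z - 5)*(z^2 - 2*z - 8) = (z - 5)*(z + 2)*(z - 4)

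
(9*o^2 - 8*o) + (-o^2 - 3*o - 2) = 8*o^2 - 11*o - 2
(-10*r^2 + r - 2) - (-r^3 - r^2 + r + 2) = r^3 - 9*r^2 - 4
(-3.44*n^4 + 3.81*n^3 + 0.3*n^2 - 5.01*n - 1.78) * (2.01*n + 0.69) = -6.9144*n^5 + 5.2845*n^4 + 3.2319*n^3 - 9.8631*n^2 - 7.0347*n - 1.2282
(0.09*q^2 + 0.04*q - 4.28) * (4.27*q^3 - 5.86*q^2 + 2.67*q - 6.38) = 0.3843*q^5 - 0.3566*q^4 - 18.2697*q^3 + 24.6134*q^2 - 11.6828*q + 27.3064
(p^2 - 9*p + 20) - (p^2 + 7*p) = 20 - 16*p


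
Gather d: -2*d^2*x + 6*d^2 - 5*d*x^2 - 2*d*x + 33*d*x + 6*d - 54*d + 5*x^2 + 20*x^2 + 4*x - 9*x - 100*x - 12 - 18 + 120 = d^2*(6 - 2*x) + d*(-5*x^2 + 31*x - 48) + 25*x^2 - 105*x + 90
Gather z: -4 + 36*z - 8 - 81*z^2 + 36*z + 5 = -81*z^2 + 72*z - 7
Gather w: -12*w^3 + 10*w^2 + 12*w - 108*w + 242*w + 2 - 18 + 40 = -12*w^3 + 10*w^2 + 146*w + 24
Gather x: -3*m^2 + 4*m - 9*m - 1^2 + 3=-3*m^2 - 5*m + 2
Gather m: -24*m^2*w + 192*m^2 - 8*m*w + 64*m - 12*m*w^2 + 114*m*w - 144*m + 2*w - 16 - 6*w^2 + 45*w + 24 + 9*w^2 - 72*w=m^2*(192 - 24*w) + m*(-12*w^2 + 106*w - 80) + 3*w^2 - 25*w + 8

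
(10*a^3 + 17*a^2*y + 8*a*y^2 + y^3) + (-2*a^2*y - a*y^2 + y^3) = 10*a^3 + 15*a^2*y + 7*a*y^2 + 2*y^3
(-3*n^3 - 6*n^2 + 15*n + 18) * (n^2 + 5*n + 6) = -3*n^5 - 21*n^4 - 33*n^3 + 57*n^2 + 180*n + 108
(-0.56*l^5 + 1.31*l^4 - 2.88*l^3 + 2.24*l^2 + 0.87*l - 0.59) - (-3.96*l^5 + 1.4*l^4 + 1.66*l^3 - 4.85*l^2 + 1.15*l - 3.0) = 3.4*l^5 - 0.0899999999999999*l^4 - 4.54*l^3 + 7.09*l^2 - 0.28*l + 2.41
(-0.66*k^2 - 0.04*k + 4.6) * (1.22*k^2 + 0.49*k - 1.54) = -0.8052*k^4 - 0.3722*k^3 + 6.6088*k^2 + 2.3156*k - 7.084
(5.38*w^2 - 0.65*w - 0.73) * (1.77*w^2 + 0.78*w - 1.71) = 9.5226*w^4 + 3.0459*w^3 - 10.9989*w^2 + 0.5421*w + 1.2483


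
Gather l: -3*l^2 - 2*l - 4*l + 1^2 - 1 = -3*l^2 - 6*l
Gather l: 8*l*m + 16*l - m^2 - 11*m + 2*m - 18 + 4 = l*(8*m + 16) - m^2 - 9*m - 14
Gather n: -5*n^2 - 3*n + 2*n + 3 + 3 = -5*n^2 - n + 6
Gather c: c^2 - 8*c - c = c^2 - 9*c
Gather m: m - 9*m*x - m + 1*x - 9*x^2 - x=-9*m*x - 9*x^2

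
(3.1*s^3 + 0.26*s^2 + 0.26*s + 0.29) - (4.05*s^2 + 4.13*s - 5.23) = 3.1*s^3 - 3.79*s^2 - 3.87*s + 5.52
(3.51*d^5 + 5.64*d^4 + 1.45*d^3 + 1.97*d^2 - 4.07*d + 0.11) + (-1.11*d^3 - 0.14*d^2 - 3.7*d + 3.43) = 3.51*d^5 + 5.64*d^4 + 0.34*d^3 + 1.83*d^2 - 7.77*d + 3.54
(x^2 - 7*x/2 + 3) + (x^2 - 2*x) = 2*x^2 - 11*x/2 + 3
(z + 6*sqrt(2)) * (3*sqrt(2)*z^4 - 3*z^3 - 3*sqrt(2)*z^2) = 3*sqrt(2)*z^5 + 33*z^4 - 21*sqrt(2)*z^3 - 36*z^2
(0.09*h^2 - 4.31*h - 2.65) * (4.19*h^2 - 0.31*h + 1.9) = 0.3771*h^4 - 18.0868*h^3 - 9.5964*h^2 - 7.3675*h - 5.035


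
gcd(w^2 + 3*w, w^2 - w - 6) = 1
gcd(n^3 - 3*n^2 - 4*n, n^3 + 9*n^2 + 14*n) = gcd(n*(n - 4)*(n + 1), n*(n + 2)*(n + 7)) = n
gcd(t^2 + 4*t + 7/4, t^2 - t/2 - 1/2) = t + 1/2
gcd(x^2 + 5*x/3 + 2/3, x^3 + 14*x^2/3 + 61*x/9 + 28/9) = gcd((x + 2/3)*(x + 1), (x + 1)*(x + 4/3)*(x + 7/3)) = x + 1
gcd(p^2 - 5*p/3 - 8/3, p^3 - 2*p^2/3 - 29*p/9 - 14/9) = p + 1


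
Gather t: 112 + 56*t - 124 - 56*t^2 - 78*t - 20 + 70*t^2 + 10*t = 14*t^2 - 12*t - 32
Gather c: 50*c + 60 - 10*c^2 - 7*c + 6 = -10*c^2 + 43*c + 66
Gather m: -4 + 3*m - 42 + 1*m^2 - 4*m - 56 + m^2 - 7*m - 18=2*m^2 - 8*m - 120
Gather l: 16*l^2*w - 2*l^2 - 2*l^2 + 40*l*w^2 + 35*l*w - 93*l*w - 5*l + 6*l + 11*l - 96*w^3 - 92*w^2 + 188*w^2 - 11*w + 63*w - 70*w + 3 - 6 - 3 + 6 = l^2*(16*w - 4) + l*(40*w^2 - 58*w + 12) - 96*w^3 + 96*w^2 - 18*w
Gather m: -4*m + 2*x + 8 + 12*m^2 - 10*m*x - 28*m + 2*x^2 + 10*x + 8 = 12*m^2 + m*(-10*x - 32) + 2*x^2 + 12*x + 16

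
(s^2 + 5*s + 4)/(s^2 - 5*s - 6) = (s + 4)/(s - 6)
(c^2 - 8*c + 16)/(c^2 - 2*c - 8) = (c - 4)/(c + 2)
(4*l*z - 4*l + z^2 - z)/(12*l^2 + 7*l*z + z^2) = (z - 1)/(3*l + z)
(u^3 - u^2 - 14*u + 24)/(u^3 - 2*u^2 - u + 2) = (u^2 + u - 12)/(u^2 - 1)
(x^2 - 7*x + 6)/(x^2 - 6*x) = (x - 1)/x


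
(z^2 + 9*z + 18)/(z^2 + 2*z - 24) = (z + 3)/(z - 4)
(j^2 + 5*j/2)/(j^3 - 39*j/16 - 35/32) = 16*j*(2*j + 5)/(32*j^3 - 78*j - 35)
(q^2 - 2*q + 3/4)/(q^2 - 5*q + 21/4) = (2*q - 1)/(2*q - 7)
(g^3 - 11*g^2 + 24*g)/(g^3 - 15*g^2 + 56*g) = (g - 3)/(g - 7)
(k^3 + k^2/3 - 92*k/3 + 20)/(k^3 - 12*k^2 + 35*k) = (k^2 + 16*k/3 - 4)/(k*(k - 7))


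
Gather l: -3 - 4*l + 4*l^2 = 4*l^2 - 4*l - 3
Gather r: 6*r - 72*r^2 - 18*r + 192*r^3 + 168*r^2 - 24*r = 192*r^3 + 96*r^2 - 36*r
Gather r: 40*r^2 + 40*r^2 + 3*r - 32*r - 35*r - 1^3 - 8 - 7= 80*r^2 - 64*r - 16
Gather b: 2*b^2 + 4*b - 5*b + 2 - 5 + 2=2*b^2 - b - 1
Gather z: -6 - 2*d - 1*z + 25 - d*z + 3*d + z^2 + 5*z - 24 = d + z^2 + z*(4 - d) - 5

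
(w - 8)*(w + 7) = w^2 - w - 56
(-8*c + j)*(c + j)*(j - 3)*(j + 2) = -8*c^2*j^2 + 8*c^2*j + 48*c^2 - 7*c*j^3 + 7*c*j^2 + 42*c*j + j^4 - j^3 - 6*j^2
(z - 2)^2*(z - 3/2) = z^3 - 11*z^2/2 + 10*z - 6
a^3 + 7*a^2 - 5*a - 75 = (a - 3)*(a + 5)^2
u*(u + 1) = u^2 + u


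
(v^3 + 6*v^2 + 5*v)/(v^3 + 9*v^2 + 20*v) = (v + 1)/(v + 4)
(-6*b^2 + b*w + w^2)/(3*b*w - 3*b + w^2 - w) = (-2*b + w)/(w - 1)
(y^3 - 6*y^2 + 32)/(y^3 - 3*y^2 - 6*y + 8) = (y - 4)/(y - 1)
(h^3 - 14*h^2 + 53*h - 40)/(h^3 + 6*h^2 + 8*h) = (h^3 - 14*h^2 + 53*h - 40)/(h*(h^2 + 6*h + 8))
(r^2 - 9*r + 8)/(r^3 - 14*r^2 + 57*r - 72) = (r - 1)/(r^2 - 6*r + 9)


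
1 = 1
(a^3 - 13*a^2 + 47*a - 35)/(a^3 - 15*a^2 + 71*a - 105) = (a - 1)/(a - 3)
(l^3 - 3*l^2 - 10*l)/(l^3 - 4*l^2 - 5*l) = (l + 2)/(l + 1)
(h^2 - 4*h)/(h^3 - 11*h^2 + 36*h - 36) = h*(h - 4)/(h^3 - 11*h^2 + 36*h - 36)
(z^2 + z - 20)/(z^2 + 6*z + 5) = (z - 4)/(z + 1)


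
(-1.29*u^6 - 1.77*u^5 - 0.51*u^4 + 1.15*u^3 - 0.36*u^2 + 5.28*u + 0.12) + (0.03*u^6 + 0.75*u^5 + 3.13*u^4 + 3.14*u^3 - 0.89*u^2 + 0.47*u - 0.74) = -1.26*u^6 - 1.02*u^5 + 2.62*u^4 + 4.29*u^3 - 1.25*u^2 + 5.75*u - 0.62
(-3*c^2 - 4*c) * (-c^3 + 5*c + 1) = 3*c^5 + 4*c^4 - 15*c^3 - 23*c^2 - 4*c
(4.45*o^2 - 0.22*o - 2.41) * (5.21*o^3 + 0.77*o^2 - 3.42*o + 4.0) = 23.1845*o^5 + 2.2803*o^4 - 27.9445*o^3 + 16.6967*o^2 + 7.3622*o - 9.64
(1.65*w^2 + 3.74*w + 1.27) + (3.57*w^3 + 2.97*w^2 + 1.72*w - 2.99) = 3.57*w^3 + 4.62*w^2 + 5.46*w - 1.72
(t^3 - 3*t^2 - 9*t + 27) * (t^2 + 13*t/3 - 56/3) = t^5 + 4*t^4/3 - 122*t^3/3 + 44*t^2 + 285*t - 504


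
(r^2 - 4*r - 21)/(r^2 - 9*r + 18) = (r^2 - 4*r - 21)/(r^2 - 9*r + 18)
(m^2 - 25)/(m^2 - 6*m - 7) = (25 - m^2)/(-m^2 + 6*m + 7)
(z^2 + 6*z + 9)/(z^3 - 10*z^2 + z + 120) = (z + 3)/(z^2 - 13*z + 40)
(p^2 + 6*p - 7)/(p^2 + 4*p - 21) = (p - 1)/(p - 3)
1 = 1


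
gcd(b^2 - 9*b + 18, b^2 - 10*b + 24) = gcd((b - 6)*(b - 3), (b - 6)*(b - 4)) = b - 6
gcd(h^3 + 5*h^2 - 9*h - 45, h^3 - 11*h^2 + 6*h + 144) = h + 3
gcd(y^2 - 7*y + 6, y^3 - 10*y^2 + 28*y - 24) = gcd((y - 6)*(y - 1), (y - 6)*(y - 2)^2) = y - 6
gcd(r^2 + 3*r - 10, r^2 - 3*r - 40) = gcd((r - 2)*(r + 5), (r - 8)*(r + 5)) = r + 5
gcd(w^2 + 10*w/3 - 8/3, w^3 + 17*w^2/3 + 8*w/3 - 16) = w + 4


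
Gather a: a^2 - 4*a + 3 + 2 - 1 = a^2 - 4*a + 4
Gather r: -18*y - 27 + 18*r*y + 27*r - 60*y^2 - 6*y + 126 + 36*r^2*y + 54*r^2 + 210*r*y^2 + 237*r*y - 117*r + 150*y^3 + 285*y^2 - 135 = r^2*(36*y + 54) + r*(210*y^2 + 255*y - 90) + 150*y^3 + 225*y^2 - 24*y - 36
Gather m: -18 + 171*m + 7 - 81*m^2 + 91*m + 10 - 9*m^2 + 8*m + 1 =-90*m^2 + 270*m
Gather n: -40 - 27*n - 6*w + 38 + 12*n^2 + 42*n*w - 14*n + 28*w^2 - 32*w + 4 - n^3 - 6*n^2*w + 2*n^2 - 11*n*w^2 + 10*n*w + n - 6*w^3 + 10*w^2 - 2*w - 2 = -n^3 + n^2*(14 - 6*w) + n*(-11*w^2 + 52*w - 40) - 6*w^3 + 38*w^2 - 40*w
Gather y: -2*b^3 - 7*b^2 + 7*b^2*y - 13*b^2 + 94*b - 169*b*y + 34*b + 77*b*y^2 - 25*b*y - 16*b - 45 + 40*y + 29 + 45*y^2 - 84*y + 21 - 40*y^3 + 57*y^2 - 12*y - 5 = -2*b^3 - 20*b^2 + 112*b - 40*y^3 + y^2*(77*b + 102) + y*(7*b^2 - 194*b - 56)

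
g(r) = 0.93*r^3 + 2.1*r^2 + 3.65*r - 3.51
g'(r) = 2.79*r^2 + 4.2*r + 3.65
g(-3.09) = -22.18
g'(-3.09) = 17.31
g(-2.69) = -16.24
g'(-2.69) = 12.54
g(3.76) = 89.34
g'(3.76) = 58.89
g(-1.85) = -8.96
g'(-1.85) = 5.43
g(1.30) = 6.83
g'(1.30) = 13.83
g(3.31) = 65.31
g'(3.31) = 48.12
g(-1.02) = -6.04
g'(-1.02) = 2.27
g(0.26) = -2.40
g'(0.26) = 4.93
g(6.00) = 294.87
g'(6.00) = 129.29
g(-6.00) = -150.69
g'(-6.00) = 78.89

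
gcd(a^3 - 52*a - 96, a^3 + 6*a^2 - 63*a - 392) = a - 8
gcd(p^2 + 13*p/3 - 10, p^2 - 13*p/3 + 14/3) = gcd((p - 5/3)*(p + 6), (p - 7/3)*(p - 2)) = 1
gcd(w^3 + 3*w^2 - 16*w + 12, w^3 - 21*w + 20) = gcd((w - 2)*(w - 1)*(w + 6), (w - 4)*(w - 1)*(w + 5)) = w - 1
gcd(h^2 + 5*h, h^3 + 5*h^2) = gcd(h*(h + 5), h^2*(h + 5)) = h^2 + 5*h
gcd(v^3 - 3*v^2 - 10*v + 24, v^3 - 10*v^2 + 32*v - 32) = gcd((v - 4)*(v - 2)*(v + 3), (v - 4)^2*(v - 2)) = v^2 - 6*v + 8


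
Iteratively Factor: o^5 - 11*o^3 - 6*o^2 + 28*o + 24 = (o + 2)*(o^4 - 2*o^3 - 7*o^2 + 8*o + 12) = (o + 2)^2*(o^3 - 4*o^2 + o + 6) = (o - 3)*(o + 2)^2*(o^2 - o - 2) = (o - 3)*(o + 1)*(o + 2)^2*(o - 2)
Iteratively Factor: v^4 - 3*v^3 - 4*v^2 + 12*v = (v)*(v^3 - 3*v^2 - 4*v + 12) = v*(v - 2)*(v^2 - v - 6) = v*(v - 3)*(v - 2)*(v + 2)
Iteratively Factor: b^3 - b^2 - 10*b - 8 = (b + 2)*(b^2 - 3*b - 4) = (b + 1)*(b + 2)*(b - 4)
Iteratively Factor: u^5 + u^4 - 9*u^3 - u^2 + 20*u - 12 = (u - 2)*(u^4 + 3*u^3 - 3*u^2 - 7*u + 6) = (u - 2)*(u - 1)*(u^3 + 4*u^2 + u - 6) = (u - 2)*(u - 1)^2*(u^2 + 5*u + 6) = (u - 2)*(u - 1)^2*(u + 3)*(u + 2)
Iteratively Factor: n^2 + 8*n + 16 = (n + 4)*(n + 4)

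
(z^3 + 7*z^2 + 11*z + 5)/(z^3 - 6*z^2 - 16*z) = (z^3 + 7*z^2 + 11*z + 5)/(z*(z^2 - 6*z - 16))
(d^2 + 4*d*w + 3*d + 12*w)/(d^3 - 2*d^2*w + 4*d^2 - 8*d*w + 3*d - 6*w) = (-d - 4*w)/(-d^2 + 2*d*w - d + 2*w)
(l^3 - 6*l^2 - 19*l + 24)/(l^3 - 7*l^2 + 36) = (l^3 - 6*l^2 - 19*l + 24)/(l^3 - 7*l^2 + 36)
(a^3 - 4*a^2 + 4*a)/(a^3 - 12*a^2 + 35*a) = (a^2 - 4*a + 4)/(a^2 - 12*a + 35)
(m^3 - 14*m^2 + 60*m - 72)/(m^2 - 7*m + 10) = (m^2 - 12*m + 36)/(m - 5)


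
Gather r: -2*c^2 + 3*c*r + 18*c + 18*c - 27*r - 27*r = -2*c^2 + 36*c + r*(3*c - 54)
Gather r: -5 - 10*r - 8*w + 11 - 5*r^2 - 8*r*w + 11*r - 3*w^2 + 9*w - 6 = -5*r^2 + r*(1 - 8*w) - 3*w^2 + w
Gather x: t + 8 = t + 8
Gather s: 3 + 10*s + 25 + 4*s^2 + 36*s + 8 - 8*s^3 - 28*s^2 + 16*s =-8*s^3 - 24*s^2 + 62*s + 36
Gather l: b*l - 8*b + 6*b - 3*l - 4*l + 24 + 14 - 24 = -2*b + l*(b - 7) + 14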